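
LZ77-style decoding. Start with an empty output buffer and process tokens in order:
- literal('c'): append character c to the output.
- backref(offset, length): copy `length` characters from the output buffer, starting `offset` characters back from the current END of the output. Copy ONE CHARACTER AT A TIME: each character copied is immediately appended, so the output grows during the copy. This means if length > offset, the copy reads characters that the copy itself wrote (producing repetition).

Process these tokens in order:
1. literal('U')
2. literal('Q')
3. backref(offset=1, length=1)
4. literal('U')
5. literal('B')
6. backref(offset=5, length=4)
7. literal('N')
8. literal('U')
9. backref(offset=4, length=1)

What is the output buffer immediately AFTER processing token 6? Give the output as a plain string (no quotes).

Answer: UQQUBUQQU

Derivation:
Token 1: literal('U'). Output: "U"
Token 2: literal('Q'). Output: "UQ"
Token 3: backref(off=1, len=1). Copied 'Q' from pos 1. Output: "UQQ"
Token 4: literal('U'). Output: "UQQU"
Token 5: literal('B'). Output: "UQQUB"
Token 6: backref(off=5, len=4). Copied 'UQQU' from pos 0. Output: "UQQUBUQQU"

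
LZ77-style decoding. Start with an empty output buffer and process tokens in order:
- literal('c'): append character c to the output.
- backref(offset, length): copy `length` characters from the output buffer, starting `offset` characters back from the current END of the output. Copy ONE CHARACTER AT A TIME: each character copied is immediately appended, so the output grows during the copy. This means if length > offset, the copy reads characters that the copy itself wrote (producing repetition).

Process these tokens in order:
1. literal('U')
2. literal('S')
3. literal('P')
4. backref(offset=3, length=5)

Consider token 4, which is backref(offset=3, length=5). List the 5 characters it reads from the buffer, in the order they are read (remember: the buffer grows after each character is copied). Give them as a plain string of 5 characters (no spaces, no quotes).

Token 1: literal('U'). Output: "U"
Token 2: literal('S'). Output: "US"
Token 3: literal('P'). Output: "USP"
Token 4: backref(off=3, len=5). Buffer before: "USP" (len 3)
  byte 1: read out[0]='U', append. Buffer now: "USPU"
  byte 2: read out[1]='S', append. Buffer now: "USPUS"
  byte 3: read out[2]='P', append. Buffer now: "USPUSP"
  byte 4: read out[3]='U', append. Buffer now: "USPUSPU"
  byte 5: read out[4]='S', append. Buffer now: "USPUSPUS"

Answer: USPUS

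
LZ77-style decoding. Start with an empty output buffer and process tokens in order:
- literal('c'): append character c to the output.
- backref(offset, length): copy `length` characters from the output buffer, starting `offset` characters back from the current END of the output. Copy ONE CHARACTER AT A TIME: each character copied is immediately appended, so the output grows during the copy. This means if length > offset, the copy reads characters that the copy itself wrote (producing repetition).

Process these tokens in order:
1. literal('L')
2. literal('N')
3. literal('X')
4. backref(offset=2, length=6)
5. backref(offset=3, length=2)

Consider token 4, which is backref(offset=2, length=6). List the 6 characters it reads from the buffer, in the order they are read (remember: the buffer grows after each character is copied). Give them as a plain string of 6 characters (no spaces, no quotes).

Token 1: literal('L'). Output: "L"
Token 2: literal('N'). Output: "LN"
Token 3: literal('X'). Output: "LNX"
Token 4: backref(off=2, len=6). Buffer before: "LNX" (len 3)
  byte 1: read out[1]='N', append. Buffer now: "LNXN"
  byte 2: read out[2]='X', append. Buffer now: "LNXNX"
  byte 3: read out[3]='N', append. Buffer now: "LNXNXN"
  byte 4: read out[4]='X', append. Buffer now: "LNXNXNX"
  byte 5: read out[5]='N', append. Buffer now: "LNXNXNXN"
  byte 6: read out[6]='X', append. Buffer now: "LNXNXNXNX"

Answer: NXNXNX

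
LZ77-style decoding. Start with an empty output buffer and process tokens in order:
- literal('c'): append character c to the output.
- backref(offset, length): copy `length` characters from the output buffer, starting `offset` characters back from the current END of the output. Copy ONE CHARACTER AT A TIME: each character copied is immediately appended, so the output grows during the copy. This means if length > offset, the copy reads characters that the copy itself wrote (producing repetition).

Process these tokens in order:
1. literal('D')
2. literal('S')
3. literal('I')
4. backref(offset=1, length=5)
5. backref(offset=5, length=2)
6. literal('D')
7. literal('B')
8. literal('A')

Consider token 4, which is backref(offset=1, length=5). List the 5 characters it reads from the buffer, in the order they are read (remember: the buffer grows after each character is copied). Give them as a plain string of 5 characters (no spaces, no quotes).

Answer: IIIII

Derivation:
Token 1: literal('D'). Output: "D"
Token 2: literal('S'). Output: "DS"
Token 3: literal('I'). Output: "DSI"
Token 4: backref(off=1, len=5). Buffer before: "DSI" (len 3)
  byte 1: read out[2]='I', append. Buffer now: "DSII"
  byte 2: read out[3]='I', append. Buffer now: "DSIII"
  byte 3: read out[4]='I', append. Buffer now: "DSIIII"
  byte 4: read out[5]='I', append. Buffer now: "DSIIIII"
  byte 5: read out[6]='I', append. Buffer now: "DSIIIIII"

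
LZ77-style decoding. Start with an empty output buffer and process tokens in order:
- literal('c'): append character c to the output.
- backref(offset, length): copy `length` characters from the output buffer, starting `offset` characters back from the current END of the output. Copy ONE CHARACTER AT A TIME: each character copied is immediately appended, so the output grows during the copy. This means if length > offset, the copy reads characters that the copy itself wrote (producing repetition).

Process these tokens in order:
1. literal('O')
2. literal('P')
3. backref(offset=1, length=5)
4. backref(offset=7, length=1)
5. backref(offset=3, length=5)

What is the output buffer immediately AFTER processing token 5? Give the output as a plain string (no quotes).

Answer: OPPPPPPOPPOPP

Derivation:
Token 1: literal('O'). Output: "O"
Token 2: literal('P'). Output: "OP"
Token 3: backref(off=1, len=5) (overlapping!). Copied 'PPPPP' from pos 1. Output: "OPPPPPP"
Token 4: backref(off=7, len=1). Copied 'O' from pos 0. Output: "OPPPPPPO"
Token 5: backref(off=3, len=5) (overlapping!). Copied 'PPOPP' from pos 5. Output: "OPPPPPPOPPOPP"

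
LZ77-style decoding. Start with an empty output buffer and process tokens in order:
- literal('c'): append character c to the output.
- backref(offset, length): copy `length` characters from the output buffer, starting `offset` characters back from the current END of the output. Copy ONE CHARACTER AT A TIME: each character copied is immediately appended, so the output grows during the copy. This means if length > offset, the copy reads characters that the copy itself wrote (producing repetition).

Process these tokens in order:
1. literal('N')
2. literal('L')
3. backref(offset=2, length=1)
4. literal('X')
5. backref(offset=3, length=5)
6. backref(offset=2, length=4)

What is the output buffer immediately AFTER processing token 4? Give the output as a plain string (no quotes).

Token 1: literal('N'). Output: "N"
Token 2: literal('L'). Output: "NL"
Token 3: backref(off=2, len=1). Copied 'N' from pos 0. Output: "NLN"
Token 4: literal('X'). Output: "NLNX"

Answer: NLNX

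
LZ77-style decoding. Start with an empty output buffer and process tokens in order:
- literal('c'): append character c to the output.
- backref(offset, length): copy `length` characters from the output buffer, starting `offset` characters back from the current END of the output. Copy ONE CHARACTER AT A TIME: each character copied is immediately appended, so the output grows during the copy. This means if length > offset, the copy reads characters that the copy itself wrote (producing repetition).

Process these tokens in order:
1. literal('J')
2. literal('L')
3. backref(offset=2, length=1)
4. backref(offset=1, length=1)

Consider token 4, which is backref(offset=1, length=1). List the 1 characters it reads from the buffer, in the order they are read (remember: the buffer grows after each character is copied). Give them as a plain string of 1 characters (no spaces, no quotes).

Token 1: literal('J'). Output: "J"
Token 2: literal('L'). Output: "JL"
Token 3: backref(off=2, len=1). Copied 'J' from pos 0. Output: "JLJ"
Token 4: backref(off=1, len=1). Buffer before: "JLJ" (len 3)
  byte 1: read out[2]='J', append. Buffer now: "JLJJ"

Answer: J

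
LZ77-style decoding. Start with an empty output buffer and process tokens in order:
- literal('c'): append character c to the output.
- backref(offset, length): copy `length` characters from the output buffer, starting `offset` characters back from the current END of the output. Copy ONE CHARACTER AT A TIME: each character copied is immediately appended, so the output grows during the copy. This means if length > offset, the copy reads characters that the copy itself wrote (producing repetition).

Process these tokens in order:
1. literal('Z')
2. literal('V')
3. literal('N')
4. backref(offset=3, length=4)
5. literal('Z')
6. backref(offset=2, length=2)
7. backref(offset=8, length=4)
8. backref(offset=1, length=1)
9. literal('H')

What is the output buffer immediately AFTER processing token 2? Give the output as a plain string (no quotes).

Token 1: literal('Z'). Output: "Z"
Token 2: literal('V'). Output: "ZV"

Answer: ZV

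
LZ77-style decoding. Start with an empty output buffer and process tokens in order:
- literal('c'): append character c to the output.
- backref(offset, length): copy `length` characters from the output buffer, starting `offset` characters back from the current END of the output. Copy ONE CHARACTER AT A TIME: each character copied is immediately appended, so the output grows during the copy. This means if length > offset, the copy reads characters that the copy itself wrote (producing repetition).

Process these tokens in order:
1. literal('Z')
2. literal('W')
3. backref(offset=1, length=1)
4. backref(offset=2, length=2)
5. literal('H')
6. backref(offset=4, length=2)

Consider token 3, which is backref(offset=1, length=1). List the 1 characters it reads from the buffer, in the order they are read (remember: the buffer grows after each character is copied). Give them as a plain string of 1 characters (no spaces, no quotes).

Answer: W

Derivation:
Token 1: literal('Z'). Output: "Z"
Token 2: literal('W'). Output: "ZW"
Token 3: backref(off=1, len=1). Buffer before: "ZW" (len 2)
  byte 1: read out[1]='W', append. Buffer now: "ZWW"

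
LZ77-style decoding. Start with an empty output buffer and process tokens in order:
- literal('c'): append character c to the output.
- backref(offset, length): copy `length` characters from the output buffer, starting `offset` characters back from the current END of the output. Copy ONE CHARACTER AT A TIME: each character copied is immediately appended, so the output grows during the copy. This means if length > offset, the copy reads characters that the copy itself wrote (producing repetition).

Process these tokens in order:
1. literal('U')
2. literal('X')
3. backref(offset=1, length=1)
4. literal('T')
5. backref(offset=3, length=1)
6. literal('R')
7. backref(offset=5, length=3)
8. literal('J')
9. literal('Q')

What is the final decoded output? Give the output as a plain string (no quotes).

Answer: UXXTXRXXTJQ

Derivation:
Token 1: literal('U'). Output: "U"
Token 2: literal('X'). Output: "UX"
Token 3: backref(off=1, len=1). Copied 'X' from pos 1. Output: "UXX"
Token 4: literal('T'). Output: "UXXT"
Token 5: backref(off=3, len=1). Copied 'X' from pos 1. Output: "UXXTX"
Token 6: literal('R'). Output: "UXXTXR"
Token 7: backref(off=5, len=3). Copied 'XXT' from pos 1. Output: "UXXTXRXXT"
Token 8: literal('J'). Output: "UXXTXRXXTJ"
Token 9: literal('Q'). Output: "UXXTXRXXTJQ"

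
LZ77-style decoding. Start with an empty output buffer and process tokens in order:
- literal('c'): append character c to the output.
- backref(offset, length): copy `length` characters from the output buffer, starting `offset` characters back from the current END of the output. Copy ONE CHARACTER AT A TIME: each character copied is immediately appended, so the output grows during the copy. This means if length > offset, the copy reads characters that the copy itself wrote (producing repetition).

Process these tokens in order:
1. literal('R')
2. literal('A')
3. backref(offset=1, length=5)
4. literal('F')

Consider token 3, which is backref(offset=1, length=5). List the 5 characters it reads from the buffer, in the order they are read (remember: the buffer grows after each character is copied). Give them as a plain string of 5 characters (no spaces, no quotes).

Token 1: literal('R'). Output: "R"
Token 2: literal('A'). Output: "RA"
Token 3: backref(off=1, len=5). Buffer before: "RA" (len 2)
  byte 1: read out[1]='A', append. Buffer now: "RAA"
  byte 2: read out[2]='A', append. Buffer now: "RAAA"
  byte 3: read out[3]='A', append. Buffer now: "RAAAA"
  byte 4: read out[4]='A', append. Buffer now: "RAAAAA"
  byte 5: read out[5]='A', append. Buffer now: "RAAAAAA"

Answer: AAAAA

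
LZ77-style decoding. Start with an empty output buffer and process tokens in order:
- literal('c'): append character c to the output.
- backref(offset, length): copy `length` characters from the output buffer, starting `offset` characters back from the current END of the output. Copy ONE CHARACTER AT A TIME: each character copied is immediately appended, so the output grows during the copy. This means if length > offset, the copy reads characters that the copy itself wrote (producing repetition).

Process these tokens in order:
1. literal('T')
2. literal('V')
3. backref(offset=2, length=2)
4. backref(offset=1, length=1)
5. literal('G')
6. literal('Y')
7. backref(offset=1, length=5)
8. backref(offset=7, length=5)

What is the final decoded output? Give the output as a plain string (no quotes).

Token 1: literal('T'). Output: "T"
Token 2: literal('V'). Output: "TV"
Token 3: backref(off=2, len=2). Copied 'TV' from pos 0. Output: "TVTV"
Token 4: backref(off=1, len=1). Copied 'V' from pos 3. Output: "TVTVV"
Token 5: literal('G'). Output: "TVTVVG"
Token 6: literal('Y'). Output: "TVTVVGY"
Token 7: backref(off=1, len=5) (overlapping!). Copied 'YYYYY' from pos 6. Output: "TVTVVGYYYYYY"
Token 8: backref(off=7, len=5). Copied 'GYYYY' from pos 5. Output: "TVTVVGYYYYYYGYYYY"

Answer: TVTVVGYYYYYYGYYYY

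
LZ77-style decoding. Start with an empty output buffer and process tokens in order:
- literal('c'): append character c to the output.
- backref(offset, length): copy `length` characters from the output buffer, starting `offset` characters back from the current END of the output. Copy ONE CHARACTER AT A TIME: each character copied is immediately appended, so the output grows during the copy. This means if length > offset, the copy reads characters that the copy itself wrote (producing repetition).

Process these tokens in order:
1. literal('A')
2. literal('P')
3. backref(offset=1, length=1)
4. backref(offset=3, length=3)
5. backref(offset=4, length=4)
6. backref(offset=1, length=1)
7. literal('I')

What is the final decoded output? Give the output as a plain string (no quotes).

Token 1: literal('A'). Output: "A"
Token 2: literal('P'). Output: "AP"
Token 3: backref(off=1, len=1). Copied 'P' from pos 1. Output: "APP"
Token 4: backref(off=3, len=3). Copied 'APP' from pos 0. Output: "APPAPP"
Token 5: backref(off=4, len=4). Copied 'PAPP' from pos 2. Output: "APPAPPPAPP"
Token 6: backref(off=1, len=1). Copied 'P' from pos 9. Output: "APPAPPPAPPP"
Token 7: literal('I'). Output: "APPAPPPAPPPI"

Answer: APPAPPPAPPPI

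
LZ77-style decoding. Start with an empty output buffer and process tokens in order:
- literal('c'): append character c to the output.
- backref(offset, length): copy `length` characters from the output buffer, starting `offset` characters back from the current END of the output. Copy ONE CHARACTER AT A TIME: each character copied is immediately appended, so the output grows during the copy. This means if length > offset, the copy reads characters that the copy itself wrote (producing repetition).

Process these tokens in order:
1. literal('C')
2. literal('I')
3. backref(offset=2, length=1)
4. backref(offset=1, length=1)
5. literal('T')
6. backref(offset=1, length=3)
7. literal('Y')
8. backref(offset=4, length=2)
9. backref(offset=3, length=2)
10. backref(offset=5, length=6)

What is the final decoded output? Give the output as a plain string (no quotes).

Answer: CICCTTTTYTTYTYTTYTY

Derivation:
Token 1: literal('C'). Output: "C"
Token 2: literal('I'). Output: "CI"
Token 3: backref(off=2, len=1). Copied 'C' from pos 0. Output: "CIC"
Token 4: backref(off=1, len=1). Copied 'C' from pos 2. Output: "CICC"
Token 5: literal('T'). Output: "CICCT"
Token 6: backref(off=1, len=3) (overlapping!). Copied 'TTT' from pos 4. Output: "CICCTTTT"
Token 7: literal('Y'). Output: "CICCTTTTY"
Token 8: backref(off=4, len=2). Copied 'TT' from pos 5. Output: "CICCTTTTYTT"
Token 9: backref(off=3, len=2). Copied 'YT' from pos 8. Output: "CICCTTTTYTTYT"
Token 10: backref(off=5, len=6) (overlapping!). Copied 'YTTYTY' from pos 8. Output: "CICCTTTTYTTYTYTTYTY"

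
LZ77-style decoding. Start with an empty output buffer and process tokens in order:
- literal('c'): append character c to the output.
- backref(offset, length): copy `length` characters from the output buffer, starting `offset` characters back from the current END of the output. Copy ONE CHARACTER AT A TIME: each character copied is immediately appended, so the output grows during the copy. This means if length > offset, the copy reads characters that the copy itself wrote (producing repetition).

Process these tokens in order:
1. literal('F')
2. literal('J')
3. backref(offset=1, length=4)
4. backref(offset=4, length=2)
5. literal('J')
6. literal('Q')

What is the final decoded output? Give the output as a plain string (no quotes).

Token 1: literal('F'). Output: "F"
Token 2: literal('J'). Output: "FJ"
Token 3: backref(off=1, len=4) (overlapping!). Copied 'JJJJ' from pos 1. Output: "FJJJJJ"
Token 4: backref(off=4, len=2). Copied 'JJ' from pos 2. Output: "FJJJJJJJ"
Token 5: literal('J'). Output: "FJJJJJJJJ"
Token 6: literal('Q'). Output: "FJJJJJJJJQ"

Answer: FJJJJJJJJQ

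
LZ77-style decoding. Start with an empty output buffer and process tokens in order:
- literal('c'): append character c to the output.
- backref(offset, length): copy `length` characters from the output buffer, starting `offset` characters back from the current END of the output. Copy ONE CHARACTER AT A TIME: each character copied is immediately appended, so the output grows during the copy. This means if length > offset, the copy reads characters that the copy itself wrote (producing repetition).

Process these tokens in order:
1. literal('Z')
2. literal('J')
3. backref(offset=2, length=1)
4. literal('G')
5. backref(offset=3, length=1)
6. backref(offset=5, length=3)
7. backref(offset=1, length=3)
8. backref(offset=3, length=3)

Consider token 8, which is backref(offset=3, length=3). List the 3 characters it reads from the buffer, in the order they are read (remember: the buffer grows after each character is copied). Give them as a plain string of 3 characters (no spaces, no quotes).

Answer: ZZZ

Derivation:
Token 1: literal('Z'). Output: "Z"
Token 2: literal('J'). Output: "ZJ"
Token 3: backref(off=2, len=1). Copied 'Z' from pos 0. Output: "ZJZ"
Token 4: literal('G'). Output: "ZJZG"
Token 5: backref(off=3, len=1). Copied 'J' from pos 1. Output: "ZJZGJ"
Token 6: backref(off=5, len=3). Copied 'ZJZ' from pos 0. Output: "ZJZGJZJZ"
Token 7: backref(off=1, len=3) (overlapping!). Copied 'ZZZ' from pos 7. Output: "ZJZGJZJZZZZ"
Token 8: backref(off=3, len=3). Buffer before: "ZJZGJZJZZZZ" (len 11)
  byte 1: read out[8]='Z', append. Buffer now: "ZJZGJZJZZZZZ"
  byte 2: read out[9]='Z', append. Buffer now: "ZJZGJZJZZZZZZ"
  byte 3: read out[10]='Z', append. Buffer now: "ZJZGJZJZZZZZZZ"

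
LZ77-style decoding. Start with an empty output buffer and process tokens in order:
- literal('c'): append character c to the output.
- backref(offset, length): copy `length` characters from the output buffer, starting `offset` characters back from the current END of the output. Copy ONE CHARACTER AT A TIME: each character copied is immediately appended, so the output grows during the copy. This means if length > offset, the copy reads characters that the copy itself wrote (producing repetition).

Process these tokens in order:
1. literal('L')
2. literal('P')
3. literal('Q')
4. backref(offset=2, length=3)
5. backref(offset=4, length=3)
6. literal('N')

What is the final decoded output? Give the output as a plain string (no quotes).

Token 1: literal('L'). Output: "L"
Token 2: literal('P'). Output: "LP"
Token 3: literal('Q'). Output: "LPQ"
Token 4: backref(off=2, len=3) (overlapping!). Copied 'PQP' from pos 1. Output: "LPQPQP"
Token 5: backref(off=4, len=3). Copied 'QPQ' from pos 2. Output: "LPQPQPQPQ"
Token 6: literal('N'). Output: "LPQPQPQPQN"

Answer: LPQPQPQPQN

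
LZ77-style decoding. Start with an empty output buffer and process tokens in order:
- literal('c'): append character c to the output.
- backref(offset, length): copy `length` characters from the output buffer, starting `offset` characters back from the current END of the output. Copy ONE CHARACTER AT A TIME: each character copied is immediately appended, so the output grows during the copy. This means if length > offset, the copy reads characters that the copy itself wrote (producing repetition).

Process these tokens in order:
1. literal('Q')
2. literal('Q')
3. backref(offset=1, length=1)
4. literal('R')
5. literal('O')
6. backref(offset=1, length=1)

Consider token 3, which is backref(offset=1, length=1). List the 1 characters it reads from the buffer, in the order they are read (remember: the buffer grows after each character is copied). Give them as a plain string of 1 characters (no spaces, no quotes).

Token 1: literal('Q'). Output: "Q"
Token 2: literal('Q'). Output: "QQ"
Token 3: backref(off=1, len=1). Buffer before: "QQ" (len 2)
  byte 1: read out[1]='Q', append. Buffer now: "QQQ"

Answer: Q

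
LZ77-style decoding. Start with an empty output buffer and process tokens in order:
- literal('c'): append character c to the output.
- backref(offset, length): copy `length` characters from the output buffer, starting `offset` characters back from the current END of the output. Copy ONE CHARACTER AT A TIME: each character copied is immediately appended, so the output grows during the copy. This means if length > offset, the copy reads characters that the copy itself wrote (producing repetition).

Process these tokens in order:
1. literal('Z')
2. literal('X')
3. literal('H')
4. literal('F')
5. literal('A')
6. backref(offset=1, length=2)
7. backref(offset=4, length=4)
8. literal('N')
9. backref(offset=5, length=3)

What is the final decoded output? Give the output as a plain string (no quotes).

Token 1: literal('Z'). Output: "Z"
Token 2: literal('X'). Output: "ZX"
Token 3: literal('H'). Output: "ZXH"
Token 4: literal('F'). Output: "ZXHF"
Token 5: literal('A'). Output: "ZXHFA"
Token 6: backref(off=1, len=2) (overlapping!). Copied 'AA' from pos 4. Output: "ZXHFAAA"
Token 7: backref(off=4, len=4). Copied 'FAAA' from pos 3. Output: "ZXHFAAAFAAA"
Token 8: literal('N'). Output: "ZXHFAAAFAAAN"
Token 9: backref(off=5, len=3). Copied 'FAA' from pos 7. Output: "ZXHFAAAFAAANFAA"

Answer: ZXHFAAAFAAANFAA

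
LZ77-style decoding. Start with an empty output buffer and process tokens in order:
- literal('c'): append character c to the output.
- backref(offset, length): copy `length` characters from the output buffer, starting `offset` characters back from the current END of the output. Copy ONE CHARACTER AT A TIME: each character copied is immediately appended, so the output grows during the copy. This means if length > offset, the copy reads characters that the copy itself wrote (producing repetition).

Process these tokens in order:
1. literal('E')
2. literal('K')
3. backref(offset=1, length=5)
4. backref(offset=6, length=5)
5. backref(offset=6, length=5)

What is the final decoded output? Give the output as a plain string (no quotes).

Token 1: literal('E'). Output: "E"
Token 2: literal('K'). Output: "EK"
Token 3: backref(off=1, len=5) (overlapping!). Copied 'KKKKK' from pos 1. Output: "EKKKKKK"
Token 4: backref(off=6, len=5). Copied 'KKKKK' from pos 1. Output: "EKKKKKKKKKKK"
Token 5: backref(off=6, len=5). Copied 'KKKKK' from pos 6. Output: "EKKKKKKKKKKKKKKKK"

Answer: EKKKKKKKKKKKKKKKK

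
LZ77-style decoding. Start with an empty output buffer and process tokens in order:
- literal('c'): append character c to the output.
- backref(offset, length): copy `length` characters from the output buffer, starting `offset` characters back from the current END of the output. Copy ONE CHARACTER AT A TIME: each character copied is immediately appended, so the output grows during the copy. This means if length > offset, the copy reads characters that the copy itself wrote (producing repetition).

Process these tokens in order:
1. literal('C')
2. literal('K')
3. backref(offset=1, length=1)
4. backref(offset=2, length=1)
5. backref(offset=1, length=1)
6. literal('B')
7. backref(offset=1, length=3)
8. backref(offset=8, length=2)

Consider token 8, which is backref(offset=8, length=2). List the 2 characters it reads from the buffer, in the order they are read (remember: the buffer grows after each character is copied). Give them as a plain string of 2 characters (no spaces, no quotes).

Token 1: literal('C'). Output: "C"
Token 2: literal('K'). Output: "CK"
Token 3: backref(off=1, len=1). Copied 'K' from pos 1. Output: "CKK"
Token 4: backref(off=2, len=1). Copied 'K' from pos 1. Output: "CKKK"
Token 5: backref(off=1, len=1). Copied 'K' from pos 3. Output: "CKKKK"
Token 6: literal('B'). Output: "CKKKKB"
Token 7: backref(off=1, len=3) (overlapping!). Copied 'BBB' from pos 5. Output: "CKKKKBBBB"
Token 8: backref(off=8, len=2). Buffer before: "CKKKKBBBB" (len 9)
  byte 1: read out[1]='K', append. Buffer now: "CKKKKBBBBK"
  byte 2: read out[2]='K', append. Buffer now: "CKKKKBBBBKK"

Answer: KK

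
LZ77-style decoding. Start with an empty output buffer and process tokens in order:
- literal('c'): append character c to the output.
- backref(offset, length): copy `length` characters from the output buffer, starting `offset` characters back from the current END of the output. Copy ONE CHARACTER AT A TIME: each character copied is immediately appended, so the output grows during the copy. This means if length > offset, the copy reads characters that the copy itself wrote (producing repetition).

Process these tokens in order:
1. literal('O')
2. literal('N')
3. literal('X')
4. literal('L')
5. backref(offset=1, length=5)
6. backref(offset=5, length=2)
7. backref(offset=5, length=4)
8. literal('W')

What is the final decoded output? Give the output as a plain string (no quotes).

Answer: ONXLLLLLLLLLLLLW

Derivation:
Token 1: literal('O'). Output: "O"
Token 2: literal('N'). Output: "ON"
Token 3: literal('X'). Output: "ONX"
Token 4: literal('L'). Output: "ONXL"
Token 5: backref(off=1, len=5) (overlapping!). Copied 'LLLLL' from pos 3. Output: "ONXLLLLLL"
Token 6: backref(off=5, len=2). Copied 'LL' from pos 4. Output: "ONXLLLLLLLL"
Token 7: backref(off=5, len=4). Copied 'LLLL' from pos 6. Output: "ONXLLLLLLLLLLLL"
Token 8: literal('W'). Output: "ONXLLLLLLLLLLLLW"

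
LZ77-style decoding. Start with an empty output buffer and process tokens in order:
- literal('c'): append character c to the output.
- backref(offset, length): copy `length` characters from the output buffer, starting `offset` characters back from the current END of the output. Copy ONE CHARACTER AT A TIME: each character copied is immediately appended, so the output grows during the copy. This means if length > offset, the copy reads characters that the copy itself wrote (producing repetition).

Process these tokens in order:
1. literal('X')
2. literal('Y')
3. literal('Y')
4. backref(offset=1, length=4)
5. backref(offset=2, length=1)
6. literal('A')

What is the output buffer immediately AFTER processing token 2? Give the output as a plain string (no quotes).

Token 1: literal('X'). Output: "X"
Token 2: literal('Y'). Output: "XY"

Answer: XY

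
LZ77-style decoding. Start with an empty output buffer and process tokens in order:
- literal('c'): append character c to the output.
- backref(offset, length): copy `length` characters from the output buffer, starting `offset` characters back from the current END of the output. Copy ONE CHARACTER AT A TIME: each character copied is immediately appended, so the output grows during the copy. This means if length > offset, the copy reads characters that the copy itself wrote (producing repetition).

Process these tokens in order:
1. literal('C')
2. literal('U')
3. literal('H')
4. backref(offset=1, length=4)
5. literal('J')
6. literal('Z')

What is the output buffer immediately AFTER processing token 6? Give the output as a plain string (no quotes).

Token 1: literal('C'). Output: "C"
Token 2: literal('U'). Output: "CU"
Token 3: literal('H'). Output: "CUH"
Token 4: backref(off=1, len=4) (overlapping!). Copied 'HHHH' from pos 2. Output: "CUHHHHH"
Token 5: literal('J'). Output: "CUHHHHHJ"
Token 6: literal('Z'). Output: "CUHHHHHJZ"

Answer: CUHHHHHJZ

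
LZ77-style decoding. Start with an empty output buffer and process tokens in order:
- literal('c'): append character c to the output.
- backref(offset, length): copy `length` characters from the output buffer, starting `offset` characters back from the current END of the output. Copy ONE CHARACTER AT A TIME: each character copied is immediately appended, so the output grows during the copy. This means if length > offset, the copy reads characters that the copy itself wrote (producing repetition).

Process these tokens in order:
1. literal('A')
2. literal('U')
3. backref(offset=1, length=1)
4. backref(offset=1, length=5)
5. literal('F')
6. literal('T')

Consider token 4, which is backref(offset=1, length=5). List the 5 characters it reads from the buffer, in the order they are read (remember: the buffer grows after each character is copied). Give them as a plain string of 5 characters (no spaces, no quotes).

Token 1: literal('A'). Output: "A"
Token 2: literal('U'). Output: "AU"
Token 3: backref(off=1, len=1). Copied 'U' from pos 1. Output: "AUU"
Token 4: backref(off=1, len=5). Buffer before: "AUU" (len 3)
  byte 1: read out[2]='U', append. Buffer now: "AUUU"
  byte 2: read out[3]='U', append. Buffer now: "AUUUU"
  byte 3: read out[4]='U', append. Buffer now: "AUUUUU"
  byte 4: read out[5]='U', append. Buffer now: "AUUUUUU"
  byte 5: read out[6]='U', append. Buffer now: "AUUUUUUU"

Answer: UUUUU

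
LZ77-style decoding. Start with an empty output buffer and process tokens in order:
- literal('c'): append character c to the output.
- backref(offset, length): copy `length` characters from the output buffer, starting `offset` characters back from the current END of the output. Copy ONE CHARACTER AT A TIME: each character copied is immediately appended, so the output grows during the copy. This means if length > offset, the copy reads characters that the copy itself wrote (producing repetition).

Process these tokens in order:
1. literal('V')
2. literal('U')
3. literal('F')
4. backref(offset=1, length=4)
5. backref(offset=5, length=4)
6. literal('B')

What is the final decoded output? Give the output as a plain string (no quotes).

Answer: VUFFFFFFFFFB

Derivation:
Token 1: literal('V'). Output: "V"
Token 2: literal('U'). Output: "VU"
Token 3: literal('F'). Output: "VUF"
Token 4: backref(off=1, len=4) (overlapping!). Copied 'FFFF' from pos 2. Output: "VUFFFFF"
Token 5: backref(off=5, len=4). Copied 'FFFF' from pos 2. Output: "VUFFFFFFFFF"
Token 6: literal('B'). Output: "VUFFFFFFFFFB"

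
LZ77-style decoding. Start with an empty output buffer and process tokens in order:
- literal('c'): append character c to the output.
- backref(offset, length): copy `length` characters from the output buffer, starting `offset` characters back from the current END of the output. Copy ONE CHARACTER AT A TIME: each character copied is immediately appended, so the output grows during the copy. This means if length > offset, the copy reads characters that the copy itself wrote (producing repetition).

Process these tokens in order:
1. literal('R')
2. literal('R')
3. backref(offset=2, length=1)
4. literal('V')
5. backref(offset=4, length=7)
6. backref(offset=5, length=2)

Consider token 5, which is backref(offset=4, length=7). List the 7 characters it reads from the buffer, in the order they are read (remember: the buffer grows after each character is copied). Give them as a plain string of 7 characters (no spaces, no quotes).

Answer: RRRVRRR

Derivation:
Token 1: literal('R'). Output: "R"
Token 2: literal('R'). Output: "RR"
Token 3: backref(off=2, len=1). Copied 'R' from pos 0. Output: "RRR"
Token 4: literal('V'). Output: "RRRV"
Token 5: backref(off=4, len=7). Buffer before: "RRRV" (len 4)
  byte 1: read out[0]='R', append. Buffer now: "RRRVR"
  byte 2: read out[1]='R', append. Buffer now: "RRRVRR"
  byte 3: read out[2]='R', append. Buffer now: "RRRVRRR"
  byte 4: read out[3]='V', append. Buffer now: "RRRVRRRV"
  byte 5: read out[4]='R', append. Buffer now: "RRRVRRRVR"
  byte 6: read out[5]='R', append. Buffer now: "RRRVRRRVRR"
  byte 7: read out[6]='R', append. Buffer now: "RRRVRRRVRRR"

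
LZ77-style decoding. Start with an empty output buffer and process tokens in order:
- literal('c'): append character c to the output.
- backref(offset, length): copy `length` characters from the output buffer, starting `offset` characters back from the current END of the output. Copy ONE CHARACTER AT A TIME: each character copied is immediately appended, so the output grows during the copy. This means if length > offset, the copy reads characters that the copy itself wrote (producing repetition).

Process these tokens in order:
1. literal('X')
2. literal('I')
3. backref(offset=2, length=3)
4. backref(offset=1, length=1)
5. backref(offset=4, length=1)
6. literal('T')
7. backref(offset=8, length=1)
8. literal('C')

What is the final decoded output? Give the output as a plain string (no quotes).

Answer: XIXIXXXTXC

Derivation:
Token 1: literal('X'). Output: "X"
Token 2: literal('I'). Output: "XI"
Token 3: backref(off=2, len=3) (overlapping!). Copied 'XIX' from pos 0. Output: "XIXIX"
Token 4: backref(off=1, len=1). Copied 'X' from pos 4. Output: "XIXIXX"
Token 5: backref(off=4, len=1). Copied 'X' from pos 2. Output: "XIXIXXX"
Token 6: literal('T'). Output: "XIXIXXXT"
Token 7: backref(off=8, len=1). Copied 'X' from pos 0. Output: "XIXIXXXTX"
Token 8: literal('C'). Output: "XIXIXXXTXC"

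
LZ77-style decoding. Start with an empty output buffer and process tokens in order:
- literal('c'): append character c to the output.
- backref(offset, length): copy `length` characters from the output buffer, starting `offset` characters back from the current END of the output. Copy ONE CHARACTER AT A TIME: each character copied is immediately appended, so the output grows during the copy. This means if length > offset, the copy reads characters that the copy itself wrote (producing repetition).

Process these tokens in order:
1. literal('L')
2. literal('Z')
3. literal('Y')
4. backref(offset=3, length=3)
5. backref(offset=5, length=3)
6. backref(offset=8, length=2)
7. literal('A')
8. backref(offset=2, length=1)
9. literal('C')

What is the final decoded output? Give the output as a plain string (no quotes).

Answer: LZYLZYZYLZYAYC

Derivation:
Token 1: literal('L'). Output: "L"
Token 2: literal('Z'). Output: "LZ"
Token 3: literal('Y'). Output: "LZY"
Token 4: backref(off=3, len=3). Copied 'LZY' from pos 0. Output: "LZYLZY"
Token 5: backref(off=5, len=3). Copied 'ZYL' from pos 1. Output: "LZYLZYZYL"
Token 6: backref(off=8, len=2). Copied 'ZY' from pos 1. Output: "LZYLZYZYLZY"
Token 7: literal('A'). Output: "LZYLZYZYLZYA"
Token 8: backref(off=2, len=1). Copied 'Y' from pos 10. Output: "LZYLZYZYLZYAY"
Token 9: literal('C'). Output: "LZYLZYZYLZYAYC"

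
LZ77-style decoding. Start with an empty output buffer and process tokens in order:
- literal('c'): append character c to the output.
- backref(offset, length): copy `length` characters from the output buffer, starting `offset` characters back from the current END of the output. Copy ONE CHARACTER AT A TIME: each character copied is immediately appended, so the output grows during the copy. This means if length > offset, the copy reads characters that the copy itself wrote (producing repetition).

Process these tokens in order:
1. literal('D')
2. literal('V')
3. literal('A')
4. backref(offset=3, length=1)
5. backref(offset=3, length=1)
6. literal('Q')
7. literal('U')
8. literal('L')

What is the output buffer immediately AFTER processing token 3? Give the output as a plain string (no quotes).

Answer: DVA

Derivation:
Token 1: literal('D'). Output: "D"
Token 2: literal('V'). Output: "DV"
Token 3: literal('A'). Output: "DVA"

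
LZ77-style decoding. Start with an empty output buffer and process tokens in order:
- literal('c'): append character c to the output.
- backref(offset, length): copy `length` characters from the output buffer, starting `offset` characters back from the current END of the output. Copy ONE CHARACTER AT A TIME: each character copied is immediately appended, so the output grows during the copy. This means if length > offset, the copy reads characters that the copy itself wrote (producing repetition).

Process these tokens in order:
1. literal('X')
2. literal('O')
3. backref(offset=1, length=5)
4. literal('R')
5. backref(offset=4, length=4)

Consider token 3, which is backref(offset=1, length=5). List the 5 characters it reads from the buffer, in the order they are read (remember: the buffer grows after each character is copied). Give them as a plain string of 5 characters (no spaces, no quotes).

Token 1: literal('X'). Output: "X"
Token 2: literal('O'). Output: "XO"
Token 3: backref(off=1, len=5). Buffer before: "XO" (len 2)
  byte 1: read out[1]='O', append. Buffer now: "XOO"
  byte 2: read out[2]='O', append. Buffer now: "XOOO"
  byte 3: read out[3]='O', append. Buffer now: "XOOOO"
  byte 4: read out[4]='O', append. Buffer now: "XOOOOO"
  byte 5: read out[5]='O', append. Buffer now: "XOOOOOO"

Answer: OOOOO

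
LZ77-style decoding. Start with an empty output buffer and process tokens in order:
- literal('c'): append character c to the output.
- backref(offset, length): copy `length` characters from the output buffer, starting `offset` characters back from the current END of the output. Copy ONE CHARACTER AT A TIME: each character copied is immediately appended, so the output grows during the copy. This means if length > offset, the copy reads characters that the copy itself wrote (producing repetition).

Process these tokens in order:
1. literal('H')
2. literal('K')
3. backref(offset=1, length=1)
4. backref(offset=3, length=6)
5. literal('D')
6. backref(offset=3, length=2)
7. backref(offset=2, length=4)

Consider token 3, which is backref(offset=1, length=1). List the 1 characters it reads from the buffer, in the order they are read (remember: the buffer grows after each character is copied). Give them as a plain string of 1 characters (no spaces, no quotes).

Token 1: literal('H'). Output: "H"
Token 2: literal('K'). Output: "HK"
Token 3: backref(off=1, len=1). Buffer before: "HK" (len 2)
  byte 1: read out[1]='K', append. Buffer now: "HKK"

Answer: K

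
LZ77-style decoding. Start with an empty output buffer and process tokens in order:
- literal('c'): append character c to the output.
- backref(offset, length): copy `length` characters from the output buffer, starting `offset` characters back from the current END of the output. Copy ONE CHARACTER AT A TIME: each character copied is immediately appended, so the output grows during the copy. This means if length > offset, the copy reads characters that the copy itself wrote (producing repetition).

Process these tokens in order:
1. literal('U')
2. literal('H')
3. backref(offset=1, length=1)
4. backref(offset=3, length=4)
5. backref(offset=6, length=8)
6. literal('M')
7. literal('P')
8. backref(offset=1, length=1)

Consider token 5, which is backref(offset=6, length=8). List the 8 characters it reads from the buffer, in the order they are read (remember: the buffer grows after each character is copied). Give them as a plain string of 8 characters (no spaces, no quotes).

Token 1: literal('U'). Output: "U"
Token 2: literal('H'). Output: "UH"
Token 3: backref(off=1, len=1). Copied 'H' from pos 1. Output: "UHH"
Token 4: backref(off=3, len=4) (overlapping!). Copied 'UHHU' from pos 0. Output: "UHHUHHU"
Token 5: backref(off=6, len=8). Buffer before: "UHHUHHU" (len 7)
  byte 1: read out[1]='H', append. Buffer now: "UHHUHHUH"
  byte 2: read out[2]='H', append. Buffer now: "UHHUHHUHH"
  byte 3: read out[3]='U', append. Buffer now: "UHHUHHUHHU"
  byte 4: read out[4]='H', append. Buffer now: "UHHUHHUHHUH"
  byte 5: read out[5]='H', append. Buffer now: "UHHUHHUHHUHH"
  byte 6: read out[6]='U', append. Buffer now: "UHHUHHUHHUHHU"
  byte 7: read out[7]='H', append. Buffer now: "UHHUHHUHHUHHUH"
  byte 8: read out[8]='H', append. Buffer now: "UHHUHHUHHUHHUHH"

Answer: HHUHHUHH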